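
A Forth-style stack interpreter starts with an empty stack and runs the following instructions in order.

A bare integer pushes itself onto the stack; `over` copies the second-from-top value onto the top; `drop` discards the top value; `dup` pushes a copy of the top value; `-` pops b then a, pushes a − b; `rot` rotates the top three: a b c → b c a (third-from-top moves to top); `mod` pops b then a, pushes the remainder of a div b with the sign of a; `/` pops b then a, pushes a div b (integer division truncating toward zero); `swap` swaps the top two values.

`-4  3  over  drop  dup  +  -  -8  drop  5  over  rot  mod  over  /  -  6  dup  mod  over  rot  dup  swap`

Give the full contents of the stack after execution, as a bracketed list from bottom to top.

-4   → [-4]
3    → [-4, 3]
over → [-4, 3, -4]
drop → [-4, 3]
dup  → [-4, 3, 3]
+    → [-4, 6]
-    → [-10]
-8   → [-10, -8]
drop → [-10]
5    → [-10, 5]
over → [-10, 5, -10]
rot  → [5, -10, -10]
mod  → [5, 0]
over → [5, 0, 5]
/    → [5, 0]
-    → [5]
6    → [5, 6]
dup  → [5, 6, 6]
mod  → [5, 0]
over → [5, 0, 5]
rot  → [0, 5, 5]
dup  → [0, 5, 5, 5]
swap → [0, 5, 5, 5]

[0, 5, 5, 5]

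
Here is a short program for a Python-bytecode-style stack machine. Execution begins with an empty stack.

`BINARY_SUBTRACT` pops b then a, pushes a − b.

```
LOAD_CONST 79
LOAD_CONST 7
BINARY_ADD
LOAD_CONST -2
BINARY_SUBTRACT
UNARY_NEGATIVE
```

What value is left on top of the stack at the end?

LOAD_CONST 79   → [79]
LOAD_CONST 7    → [79, 7]
BINARY_ADD      → [86]
LOAD_CONST -2   → [86, -2]
BINARY_SUBTRACT → [88]
UNARY_NEGATIVE  → [-88]

-88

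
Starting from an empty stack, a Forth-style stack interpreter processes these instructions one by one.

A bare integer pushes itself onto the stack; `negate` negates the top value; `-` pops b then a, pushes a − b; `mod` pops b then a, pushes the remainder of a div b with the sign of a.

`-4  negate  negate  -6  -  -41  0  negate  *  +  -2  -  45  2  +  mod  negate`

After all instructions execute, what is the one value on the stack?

-4     -> [-4]
negate -> [4]
negate -> [-4]
-6     -> [-4, -6]
-      -> [2]
-41    -> [2, -41]
0      -> [2, -41, 0]
negate -> [2, -41, 0]
*      -> [2, 0]
+      -> [2]
-2     -> [2, -2]
-      -> [4]
45     -> [4, 45]
2      -> [4, 45, 2]
+      -> [4, 47]
mod    -> [4]
negate -> [-4]

-4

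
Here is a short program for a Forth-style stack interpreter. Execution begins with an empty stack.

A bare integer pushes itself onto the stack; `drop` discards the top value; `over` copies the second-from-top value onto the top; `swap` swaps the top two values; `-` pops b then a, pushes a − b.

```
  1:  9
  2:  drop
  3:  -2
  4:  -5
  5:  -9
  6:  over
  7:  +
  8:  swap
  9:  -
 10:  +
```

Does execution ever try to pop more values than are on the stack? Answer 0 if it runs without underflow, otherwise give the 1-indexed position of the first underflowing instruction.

9    -> 9
drop -> (empty)
-2   -> -2
-5   -> -2 -5
-9   -> -2 -5 -9
over -> -2 -5 -9 -5
+    -> -2 -5 -14
swap -> -2 -14 -5
-    -> -2 -9
+    -> -11

0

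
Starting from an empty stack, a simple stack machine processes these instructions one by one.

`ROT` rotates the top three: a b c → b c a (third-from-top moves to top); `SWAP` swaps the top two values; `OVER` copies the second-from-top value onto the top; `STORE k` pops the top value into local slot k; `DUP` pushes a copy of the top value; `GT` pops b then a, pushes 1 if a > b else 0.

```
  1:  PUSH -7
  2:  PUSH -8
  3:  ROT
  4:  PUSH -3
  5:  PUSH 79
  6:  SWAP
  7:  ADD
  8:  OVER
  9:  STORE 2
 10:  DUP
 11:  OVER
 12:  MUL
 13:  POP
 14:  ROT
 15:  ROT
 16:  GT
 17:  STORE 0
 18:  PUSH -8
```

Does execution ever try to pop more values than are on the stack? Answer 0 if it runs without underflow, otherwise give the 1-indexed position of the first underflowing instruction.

PUSH -7  [-7]
PUSH -8  [-7, -8]
ROT  — needs 3 operands, stack has 2 → underflow

3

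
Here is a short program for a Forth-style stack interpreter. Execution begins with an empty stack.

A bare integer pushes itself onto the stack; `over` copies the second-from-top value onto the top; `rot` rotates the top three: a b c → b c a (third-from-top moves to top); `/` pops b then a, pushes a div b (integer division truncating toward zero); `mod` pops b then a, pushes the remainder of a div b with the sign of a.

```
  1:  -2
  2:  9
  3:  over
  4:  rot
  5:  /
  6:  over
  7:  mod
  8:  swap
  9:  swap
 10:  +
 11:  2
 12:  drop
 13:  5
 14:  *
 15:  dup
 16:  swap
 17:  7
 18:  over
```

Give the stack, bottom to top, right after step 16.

[50, 50]

-2    -2
9     -2 9
over  -2 9 -2
rot   9 -2 -2
/     9 1
over  9 1 9
mod   9 1
swap  1 9
swap  9 1
+     10
2     10 2
drop  10
5     10 5
*     50
dup   50 50
swap  50 50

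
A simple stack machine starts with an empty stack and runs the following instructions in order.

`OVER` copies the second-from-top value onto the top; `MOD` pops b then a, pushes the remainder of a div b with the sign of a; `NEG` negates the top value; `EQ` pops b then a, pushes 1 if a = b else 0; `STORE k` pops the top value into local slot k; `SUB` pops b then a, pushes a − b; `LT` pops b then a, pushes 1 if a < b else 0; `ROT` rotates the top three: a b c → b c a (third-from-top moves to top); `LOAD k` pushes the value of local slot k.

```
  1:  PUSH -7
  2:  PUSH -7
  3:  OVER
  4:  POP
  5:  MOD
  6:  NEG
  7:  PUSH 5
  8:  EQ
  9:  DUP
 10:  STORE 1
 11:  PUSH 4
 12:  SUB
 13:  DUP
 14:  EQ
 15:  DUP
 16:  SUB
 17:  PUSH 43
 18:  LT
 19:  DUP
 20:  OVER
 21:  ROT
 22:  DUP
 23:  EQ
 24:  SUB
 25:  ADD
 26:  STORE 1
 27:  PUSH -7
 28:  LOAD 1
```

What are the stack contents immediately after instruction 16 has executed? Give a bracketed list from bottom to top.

PUSH -7 : -7
PUSH -7 : -7 -7
OVER    : -7 -7 -7
POP     : -7 -7
MOD     : 0
NEG     : 0
PUSH 5  : 0 5
EQ      : 0
DUP     : 0 0
STORE 1 : 0
PUSH 4  : 0 4
SUB     : -4
DUP     : -4 -4
EQ      : 1
DUP     : 1 1
SUB     : 0

[0]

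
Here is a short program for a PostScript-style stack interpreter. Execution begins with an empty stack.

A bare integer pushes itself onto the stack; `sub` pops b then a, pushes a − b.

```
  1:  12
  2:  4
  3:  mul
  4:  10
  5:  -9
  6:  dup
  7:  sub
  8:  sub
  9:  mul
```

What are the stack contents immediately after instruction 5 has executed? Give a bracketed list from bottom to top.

12  : 12
4   : 12 4
mul : 48
10  : 48 10
-9  : 48 10 -9

[48, 10, -9]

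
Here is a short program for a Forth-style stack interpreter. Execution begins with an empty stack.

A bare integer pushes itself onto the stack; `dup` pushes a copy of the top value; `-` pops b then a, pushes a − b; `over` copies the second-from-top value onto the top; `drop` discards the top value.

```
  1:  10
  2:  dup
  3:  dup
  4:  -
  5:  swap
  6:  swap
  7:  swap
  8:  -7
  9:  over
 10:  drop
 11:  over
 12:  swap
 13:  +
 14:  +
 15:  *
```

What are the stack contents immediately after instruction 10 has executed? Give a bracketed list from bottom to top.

10    10
dup   10 10
dup   10 10 10
-     10 0
swap  0 10
swap  10 0
swap  0 10
-7    0 10 -7
over  0 10 -7 10
drop  0 10 -7

[0, 10, -7]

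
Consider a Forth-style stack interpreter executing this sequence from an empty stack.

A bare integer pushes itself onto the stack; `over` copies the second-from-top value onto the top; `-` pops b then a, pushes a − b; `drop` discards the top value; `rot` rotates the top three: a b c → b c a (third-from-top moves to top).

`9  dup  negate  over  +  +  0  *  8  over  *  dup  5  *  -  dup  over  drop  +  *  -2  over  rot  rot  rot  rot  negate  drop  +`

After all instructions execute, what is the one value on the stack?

-2

9      → 9
dup    → 9 9
negate → 9 -9
over   → 9 -9 9
+      → 9 0
+      → 9
0      → 9 0
*      → 0
8      → 0 8
over   → 0 8 0
*      → 0 0
dup    → 0 0 0
5      → 0 0 0 5
*      → 0 0 0
-      → 0 0
dup    → 0 0 0
over   → 0 0 0 0
drop   → 0 0 0
+      → 0 0
*      → 0
-2     → 0 -2
over   → 0 -2 0
rot    → -2 0 0
rot    → 0 0 -2
rot    → 0 -2 0
rot    → -2 0 0
negate → -2 0 0
drop   → -2 0
+      → -2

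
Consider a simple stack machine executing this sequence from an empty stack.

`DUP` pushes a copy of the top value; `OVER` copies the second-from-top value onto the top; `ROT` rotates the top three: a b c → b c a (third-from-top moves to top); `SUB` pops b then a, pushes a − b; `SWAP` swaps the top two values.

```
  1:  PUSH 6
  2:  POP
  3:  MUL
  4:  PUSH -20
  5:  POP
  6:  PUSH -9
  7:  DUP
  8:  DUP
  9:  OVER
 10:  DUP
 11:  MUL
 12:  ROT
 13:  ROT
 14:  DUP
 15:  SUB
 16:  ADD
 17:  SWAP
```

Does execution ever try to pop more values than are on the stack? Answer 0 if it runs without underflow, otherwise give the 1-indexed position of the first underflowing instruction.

3

PUSH 6  6
POP     (empty)
MUL  — needs 2 operands, stack has 0 → underflow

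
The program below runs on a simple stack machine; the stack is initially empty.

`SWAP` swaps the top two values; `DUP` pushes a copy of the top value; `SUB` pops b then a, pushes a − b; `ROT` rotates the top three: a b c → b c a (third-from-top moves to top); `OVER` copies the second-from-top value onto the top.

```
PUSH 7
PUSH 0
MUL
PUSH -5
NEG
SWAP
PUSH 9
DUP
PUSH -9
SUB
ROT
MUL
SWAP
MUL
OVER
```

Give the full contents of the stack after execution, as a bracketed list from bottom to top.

[5, 0, 5]

PUSH 7  -> 7
PUSH 0  -> 7 0
MUL     -> 0
PUSH -5 -> 0 -5
NEG     -> 0 5
SWAP    -> 5 0
PUSH 9  -> 5 0 9
DUP     -> 5 0 9 9
PUSH -9 -> 5 0 9 9 -9
SUB     -> 5 0 9 18
ROT     -> 5 9 18 0
MUL     -> 5 9 0
SWAP    -> 5 0 9
MUL     -> 5 0
OVER    -> 5 0 5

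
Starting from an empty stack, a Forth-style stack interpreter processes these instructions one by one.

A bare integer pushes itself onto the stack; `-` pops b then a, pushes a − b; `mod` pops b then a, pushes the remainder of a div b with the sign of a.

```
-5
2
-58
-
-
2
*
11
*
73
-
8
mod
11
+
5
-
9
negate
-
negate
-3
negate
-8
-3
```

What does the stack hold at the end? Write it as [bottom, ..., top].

[-8, 3, -8, -3]

-5      [-5]
2       [-5, 2]
-58     [-5, 2, -58]
-       [-5, 60]
-       [-65]
2       [-65, 2]
*       [-130]
11      [-130, 11]
*       [-1430]
73      [-1430, 73]
-       [-1503]
8       [-1503, 8]
mod     [-7]
11      [-7, 11]
+       [4]
5       [4, 5]
-       [-1]
9       [-1, 9]
negate  [-1, -9]
-       [8]
negate  [-8]
-3      [-8, -3]
negate  [-8, 3]
-8      [-8, 3, -8]
-3      [-8, 3, -8, -3]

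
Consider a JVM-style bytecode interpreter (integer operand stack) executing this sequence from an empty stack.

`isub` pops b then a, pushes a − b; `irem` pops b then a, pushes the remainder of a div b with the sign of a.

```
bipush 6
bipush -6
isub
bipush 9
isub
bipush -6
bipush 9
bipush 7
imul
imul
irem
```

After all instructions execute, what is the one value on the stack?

bipush 6  -> 6
bipush -6 -> 6 -6
isub      -> 12
bipush 9  -> 12 9
isub      -> 3
bipush -6 -> 3 -6
bipush 9  -> 3 -6 9
bipush 7  -> 3 -6 9 7
imul      -> 3 -6 63
imul      -> 3 -378
irem      -> 3

3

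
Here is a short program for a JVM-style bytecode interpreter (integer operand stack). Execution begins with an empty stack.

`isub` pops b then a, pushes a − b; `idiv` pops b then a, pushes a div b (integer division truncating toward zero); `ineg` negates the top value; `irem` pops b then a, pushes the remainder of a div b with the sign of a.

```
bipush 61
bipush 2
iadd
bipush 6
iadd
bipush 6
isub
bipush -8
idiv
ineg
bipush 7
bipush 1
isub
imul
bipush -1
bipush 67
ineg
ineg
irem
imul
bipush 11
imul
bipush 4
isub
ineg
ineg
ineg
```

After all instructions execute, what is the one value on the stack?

466

bipush 61 -> 61
bipush 2  -> 61 2
iadd      -> 63
bipush 6  -> 63 6
iadd      -> 69
bipush 6  -> 69 6
isub      -> 63
bipush -8 -> 63 -8
idiv      -> -7
ineg      -> 7
bipush 7  -> 7 7
bipush 1  -> 7 7 1
isub      -> 7 6
imul      -> 42
bipush -1 -> 42 -1
bipush 67 -> 42 -1 67
ineg      -> 42 -1 -67
ineg      -> 42 -1 67
irem      -> 42 -1
imul      -> -42
bipush 11 -> -42 11
imul      -> -462
bipush 4  -> -462 4
isub      -> -466
ineg      -> 466
ineg      -> -466
ineg      -> 466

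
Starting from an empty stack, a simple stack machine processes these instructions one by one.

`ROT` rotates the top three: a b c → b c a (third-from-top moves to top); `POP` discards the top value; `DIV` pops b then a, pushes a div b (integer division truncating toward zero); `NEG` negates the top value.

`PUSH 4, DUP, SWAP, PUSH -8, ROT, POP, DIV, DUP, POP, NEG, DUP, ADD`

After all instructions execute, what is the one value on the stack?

PUSH 4  -> [4]
DUP     -> [4, 4]
SWAP    -> [4, 4]
PUSH -8 -> [4, 4, -8]
ROT     -> [4, -8, 4]
POP     -> [4, -8]
DIV     -> [0]
DUP     -> [0, 0]
POP     -> [0]
NEG     -> [0]
DUP     -> [0, 0]
ADD     -> [0]

0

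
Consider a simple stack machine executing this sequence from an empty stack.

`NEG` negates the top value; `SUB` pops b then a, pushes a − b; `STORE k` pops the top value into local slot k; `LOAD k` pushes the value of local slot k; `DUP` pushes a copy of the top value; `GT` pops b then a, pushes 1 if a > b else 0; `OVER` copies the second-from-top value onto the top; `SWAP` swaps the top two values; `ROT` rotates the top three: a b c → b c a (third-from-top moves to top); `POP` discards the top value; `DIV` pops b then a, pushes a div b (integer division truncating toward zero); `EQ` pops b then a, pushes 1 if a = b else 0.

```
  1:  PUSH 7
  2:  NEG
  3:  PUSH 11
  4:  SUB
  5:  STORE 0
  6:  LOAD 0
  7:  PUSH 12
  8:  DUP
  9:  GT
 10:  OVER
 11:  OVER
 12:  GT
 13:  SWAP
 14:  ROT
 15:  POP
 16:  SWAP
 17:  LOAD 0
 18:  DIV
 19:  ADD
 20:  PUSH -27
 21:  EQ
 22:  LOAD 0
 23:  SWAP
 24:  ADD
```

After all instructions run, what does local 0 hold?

-18

PUSH 7   : 7
NEG      : -7
PUSH 11  : -7 11
SUB      : -18
STORE 0  : (empty)
LOAD 0   : -18
PUSH 12  : -18 12
DUP      : -18 12 12
GT       : -18 0
OVER     : -18 0 -18
OVER     : -18 0 -18 0
GT       : -18 0 0
SWAP     : -18 0 0
ROT      : 0 0 -18
POP      : 0 0
SWAP     : 0 0
LOAD 0   : 0 0 -18
DIV      : 0 0
ADD      : 0
PUSH -27 : 0 -27
EQ       : 0
LOAD 0   : 0 -18
SWAP     : -18 0
ADD      : -18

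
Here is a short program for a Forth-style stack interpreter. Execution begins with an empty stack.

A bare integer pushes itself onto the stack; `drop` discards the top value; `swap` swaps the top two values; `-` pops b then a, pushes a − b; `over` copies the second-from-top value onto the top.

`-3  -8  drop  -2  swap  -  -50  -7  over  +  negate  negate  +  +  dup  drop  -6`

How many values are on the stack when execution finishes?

2

-3     -> -3
-8     -> -3 -8
drop   -> -3
-2     -> -3 -2
swap   -> -2 -3
-      -> 1
-50    -> 1 -50
-7     -> 1 -50 -7
over   -> 1 -50 -7 -50
+      -> 1 -50 -57
negate -> 1 -50 57
negate -> 1 -50 -57
+      -> 1 -107
+      -> -106
dup    -> -106 -106
drop   -> -106
-6     -> -106 -6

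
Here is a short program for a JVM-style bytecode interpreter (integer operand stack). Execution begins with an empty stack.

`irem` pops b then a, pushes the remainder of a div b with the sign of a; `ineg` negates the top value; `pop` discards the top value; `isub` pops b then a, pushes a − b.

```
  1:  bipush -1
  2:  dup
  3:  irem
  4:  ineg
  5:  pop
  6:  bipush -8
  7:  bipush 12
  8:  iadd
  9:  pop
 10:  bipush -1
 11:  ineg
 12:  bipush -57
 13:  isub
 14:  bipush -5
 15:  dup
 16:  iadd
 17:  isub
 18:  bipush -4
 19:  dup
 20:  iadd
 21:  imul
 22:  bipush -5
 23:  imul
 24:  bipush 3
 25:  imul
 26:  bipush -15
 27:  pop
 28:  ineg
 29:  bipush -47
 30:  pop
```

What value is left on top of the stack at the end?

-8160

bipush -1  -> -1
dup        -> -1 -1
irem       -> 0
ineg       -> 0
pop        -> (empty)
bipush -8  -> -8
bipush 12  -> -8 12
iadd       -> 4
pop        -> (empty)
bipush -1  -> -1
ineg       -> 1
bipush -57 -> 1 -57
isub       -> 58
bipush -5  -> 58 -5
dup        -> 58 -5 -5
iadd       -> 58 -10
isub       -> 68
bipush -4  -> 68 -4
dup        -> 68 -4 -4
iadd       -> 68 -8
imul       -> -544
bipush -5  -> -544 -5
imul       -> 2720
bipush 3   -> 2720 3
imul       -> 8160
bipush -15 -> 8160 -15
pop        -> 8160
ineg       -> -8160
bipush -47 -> -8160 -47
pop        -> -8160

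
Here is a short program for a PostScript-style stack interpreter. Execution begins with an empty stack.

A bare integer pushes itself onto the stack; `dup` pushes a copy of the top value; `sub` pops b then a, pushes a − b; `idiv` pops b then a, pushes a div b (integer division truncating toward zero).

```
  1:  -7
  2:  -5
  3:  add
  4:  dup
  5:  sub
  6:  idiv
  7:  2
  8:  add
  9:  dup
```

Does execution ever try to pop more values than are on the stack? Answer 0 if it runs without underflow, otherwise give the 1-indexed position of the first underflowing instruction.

6

-7   [-7]
-5   [-7, -5]
add  [-12]
dup  [-12, -12]
sub  [0]
idiv  — needs 2 operands, stack has 1 → underflow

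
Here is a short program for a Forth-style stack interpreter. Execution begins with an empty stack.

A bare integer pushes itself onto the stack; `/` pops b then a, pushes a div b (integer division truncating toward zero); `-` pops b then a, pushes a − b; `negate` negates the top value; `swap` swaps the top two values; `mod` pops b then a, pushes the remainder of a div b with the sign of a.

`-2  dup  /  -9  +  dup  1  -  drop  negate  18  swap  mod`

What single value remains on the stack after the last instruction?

2

-2     -> [-2]
dup    -> [-2, -2]
/      -> [1]
-9     -> [1, -9]
+      -> [-8]
dup    -> [-8, -8]
1      -> [-8, -8, 1]
-      -> [-8, -9]
drop   -> [-8]
negate -> [8]
18     -> [8, 18]
swap   -> [18, 8]
mod    -> [2]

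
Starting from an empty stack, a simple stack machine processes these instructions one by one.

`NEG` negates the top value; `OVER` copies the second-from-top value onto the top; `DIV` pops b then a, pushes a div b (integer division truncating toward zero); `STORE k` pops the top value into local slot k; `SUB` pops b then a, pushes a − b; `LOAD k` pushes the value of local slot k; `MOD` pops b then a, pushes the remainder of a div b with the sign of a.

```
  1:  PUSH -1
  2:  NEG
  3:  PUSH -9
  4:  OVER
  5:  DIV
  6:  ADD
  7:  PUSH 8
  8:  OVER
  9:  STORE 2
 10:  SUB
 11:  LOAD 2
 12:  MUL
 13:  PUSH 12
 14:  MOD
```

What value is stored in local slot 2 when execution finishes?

PUSH -1 → -1
NEG     → 1
PUSH -9 → 1 -9
OVER    → 1 -9 1
DIV     → 1 -9
ADD     → -8
PUSH 8  → -8 8
OVER    → -8 8 -8
STORE 2 → -8 8
SUB     → -16
LOAD 2  → -16 -8
MUL     → 128
PUSH 12 → 128 12
MOD     → 8

-8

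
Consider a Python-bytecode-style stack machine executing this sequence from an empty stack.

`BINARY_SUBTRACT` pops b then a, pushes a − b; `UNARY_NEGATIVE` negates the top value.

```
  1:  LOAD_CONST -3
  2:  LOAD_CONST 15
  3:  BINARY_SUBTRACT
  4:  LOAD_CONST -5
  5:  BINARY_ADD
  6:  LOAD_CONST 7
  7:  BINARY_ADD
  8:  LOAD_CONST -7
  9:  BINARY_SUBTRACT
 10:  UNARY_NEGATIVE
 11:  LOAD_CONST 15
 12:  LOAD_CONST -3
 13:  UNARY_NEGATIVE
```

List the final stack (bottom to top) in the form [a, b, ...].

LOAD_CONST -3   -> -3
LOAD_CONST 15   -> -3 15
BINARY_SUBTRACT -> -18
LOAD_CONST -5   -> -18 -5
BINARY_ADD      -> -23
LOAD_CONST 7    -> -23 7
BINARY_ADD      -> -16
LOAD_CONST -7   -> -16 -7
BINARY_SUBTRACT -> -9
UNARY_NEGATIVE  -> 9
LOAD_CONST 15   -> 9 15
LOAD_CONST -3   -> 9 15 -3
UNARY_NEGATIVE  -> 9 15 3

[9, 15, 3]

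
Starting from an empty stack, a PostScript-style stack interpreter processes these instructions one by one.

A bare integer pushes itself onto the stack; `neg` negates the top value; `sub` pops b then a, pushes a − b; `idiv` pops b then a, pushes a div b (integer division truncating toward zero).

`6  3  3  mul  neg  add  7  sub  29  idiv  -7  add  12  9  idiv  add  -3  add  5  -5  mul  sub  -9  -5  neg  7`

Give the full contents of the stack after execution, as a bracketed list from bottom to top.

6     [6]
3     [6, 3]
3     [6, 3, 3]
mul   [6, 9]
neg   [6, -9]
add   [-3]
7     [-3, 7]
sub   [-10]
29    [-10, 29]
idiv  [0]
-7    [0, -7]
add   [-7]
12    [-7, 12]
9     [-7, 12, 9]
idiv  [-7, 1]
add   [-6]
-3    [-6, -3]
add   [-9]
5     [-9, 5]
-5    [-9, 5, -5]
mul   [-9, -25]
sub   [16]
-9    [16, -9]
-5    [16, -9, -5]
neg   [16, -9, 5]
7     [16, -9, 5, 7]

[16, -9, 5, 7]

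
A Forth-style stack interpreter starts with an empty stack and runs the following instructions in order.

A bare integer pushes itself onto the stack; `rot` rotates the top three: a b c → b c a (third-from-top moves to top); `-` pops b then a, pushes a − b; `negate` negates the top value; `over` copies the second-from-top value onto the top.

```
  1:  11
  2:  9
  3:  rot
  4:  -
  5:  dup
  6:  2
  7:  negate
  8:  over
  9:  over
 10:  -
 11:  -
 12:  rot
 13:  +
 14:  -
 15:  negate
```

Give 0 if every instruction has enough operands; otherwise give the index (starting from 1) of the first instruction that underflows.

11 -> 11
9  -> 11 9
rot  — needs 3 operands, stack has 2 → underflow

3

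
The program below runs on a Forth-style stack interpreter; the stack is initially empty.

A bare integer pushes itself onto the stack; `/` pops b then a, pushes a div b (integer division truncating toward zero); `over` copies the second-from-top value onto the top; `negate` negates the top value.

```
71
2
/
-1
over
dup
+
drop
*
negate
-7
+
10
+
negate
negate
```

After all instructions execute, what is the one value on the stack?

38

71      71
2       71 2
/       35
-1      35 -1
over    35 -1 35
dup     35 -1 35 35
+       35 -1 70
drop    35 -1
*       -35
negate  35
-7      35 -7
+       28
10      28 10
+       38
negate  -38
negate  38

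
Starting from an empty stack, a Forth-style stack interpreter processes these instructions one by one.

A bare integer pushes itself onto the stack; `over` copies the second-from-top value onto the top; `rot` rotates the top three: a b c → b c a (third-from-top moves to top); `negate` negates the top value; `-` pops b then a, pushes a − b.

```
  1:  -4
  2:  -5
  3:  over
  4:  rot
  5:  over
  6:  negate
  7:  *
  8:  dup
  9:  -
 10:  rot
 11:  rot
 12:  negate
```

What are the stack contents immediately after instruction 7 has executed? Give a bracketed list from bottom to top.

[-5, -4, -16]

-4     : -4
-5     : -4 -5
over   : -4 -5 -4
rot    : -5 -4 -4
over   : -5 -4 -4 -4
negate : -5 -4 -4 4
*      : -5 -4 -16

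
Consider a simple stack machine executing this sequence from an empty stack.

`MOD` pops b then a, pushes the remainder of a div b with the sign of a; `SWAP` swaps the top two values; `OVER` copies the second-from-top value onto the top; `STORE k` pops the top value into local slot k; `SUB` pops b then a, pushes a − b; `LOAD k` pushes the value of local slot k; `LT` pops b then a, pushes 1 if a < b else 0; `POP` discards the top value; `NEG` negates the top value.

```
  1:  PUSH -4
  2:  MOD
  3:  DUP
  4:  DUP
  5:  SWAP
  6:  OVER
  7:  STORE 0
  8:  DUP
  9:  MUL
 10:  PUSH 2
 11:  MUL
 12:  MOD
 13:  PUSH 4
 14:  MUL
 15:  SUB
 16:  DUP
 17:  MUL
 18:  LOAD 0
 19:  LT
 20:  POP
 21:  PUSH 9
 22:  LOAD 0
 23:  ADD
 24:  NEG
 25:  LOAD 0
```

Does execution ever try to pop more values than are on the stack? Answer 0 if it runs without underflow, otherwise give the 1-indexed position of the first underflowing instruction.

2

PUSH -4  -4
MOD  — needs 2 operands, stack has 1 → underflow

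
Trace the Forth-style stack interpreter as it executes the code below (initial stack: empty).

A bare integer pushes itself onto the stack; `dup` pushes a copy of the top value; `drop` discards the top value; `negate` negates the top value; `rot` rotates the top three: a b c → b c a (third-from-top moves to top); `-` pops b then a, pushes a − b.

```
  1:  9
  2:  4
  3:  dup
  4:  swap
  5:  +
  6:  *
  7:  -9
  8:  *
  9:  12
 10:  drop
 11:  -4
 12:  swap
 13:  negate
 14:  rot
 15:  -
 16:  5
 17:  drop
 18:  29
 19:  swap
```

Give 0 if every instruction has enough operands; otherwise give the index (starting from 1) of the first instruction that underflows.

9      -> [9]
4      -> [9, 4]
dup    -> [9, 4, 4]
swap   -> [9, 4, 4]
+      -> [9, 8]
*      -> [72]
-9     -> [72, -9]
*      -> [-648]
12     -> [-648, 12]
drop   -> [-648]
-4     -> [-648, -4]
swap   -> [-4, -648]
negate -> [-4, 648]
rot  — needs 3 operands, stack has 2 → underflow

14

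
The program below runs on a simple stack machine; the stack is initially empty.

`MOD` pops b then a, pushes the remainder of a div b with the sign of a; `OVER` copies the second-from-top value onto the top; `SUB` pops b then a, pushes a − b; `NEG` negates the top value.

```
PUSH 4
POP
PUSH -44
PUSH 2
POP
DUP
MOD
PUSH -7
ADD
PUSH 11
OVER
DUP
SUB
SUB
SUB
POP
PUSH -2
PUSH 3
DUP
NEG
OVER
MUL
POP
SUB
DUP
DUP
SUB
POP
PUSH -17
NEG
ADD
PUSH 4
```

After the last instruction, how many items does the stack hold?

2

PUSH 4    [4]
POP       []
PUSH -44  [-44]
PUSH 2    [-44, 2]
POP       [-44]
DUP       [-44, -44]
MOD       [0]
PUSH -7   [0, -7]
ADD       [-7]
PUSH 11   [-7, 11]
OVER      [-7, 11, -7]
DUP       [-7, 11, -7, -7]
SUB       [-7, 11, 0]
SUB       [-7, 11]
SUB       [-18]
POP       []
PUSH -2   [-2]
PUSH 3    [-2, 3]
DUP       [-2, 3, 3]
NEG       [-2, 3, -3]
OVER      [-2, 3, -3, 3]
MUL       [-2, 3, -9]
POP       [-2, 3]
SUB       [-5]
DUP       [-5, -5]
DUP       [-5, -5, -5]
SUB       [-5, 0]
POP       [-5]
PUSH -17  [-5, -17]
NEG       [-5, 17]
ADD       [12]
PUSH 4    [12, 4]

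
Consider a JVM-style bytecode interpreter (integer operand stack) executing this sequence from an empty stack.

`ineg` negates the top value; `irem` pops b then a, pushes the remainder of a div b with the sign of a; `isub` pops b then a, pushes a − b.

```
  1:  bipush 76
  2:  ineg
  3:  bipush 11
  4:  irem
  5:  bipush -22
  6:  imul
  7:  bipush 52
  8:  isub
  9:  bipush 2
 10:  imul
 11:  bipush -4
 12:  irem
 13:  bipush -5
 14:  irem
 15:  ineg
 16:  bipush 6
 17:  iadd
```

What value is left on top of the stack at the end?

bipush 76  -> 76
ineg       -> -76
bipush 11  -> -76 11
irem       -> -10
bipush -22 -> -10 -22
imul       -> 220
bipush 52  -> 220 52
isub       -> 168
bipush 2   -> 168 2
imul       -> 336
bipush -4  -> 336 -4
irem       -> 0
bipush -5  -> 0 -5
irem       -> 0
ineg       -> 0
bipush 6   -> 0 6
iadd       -> 6

6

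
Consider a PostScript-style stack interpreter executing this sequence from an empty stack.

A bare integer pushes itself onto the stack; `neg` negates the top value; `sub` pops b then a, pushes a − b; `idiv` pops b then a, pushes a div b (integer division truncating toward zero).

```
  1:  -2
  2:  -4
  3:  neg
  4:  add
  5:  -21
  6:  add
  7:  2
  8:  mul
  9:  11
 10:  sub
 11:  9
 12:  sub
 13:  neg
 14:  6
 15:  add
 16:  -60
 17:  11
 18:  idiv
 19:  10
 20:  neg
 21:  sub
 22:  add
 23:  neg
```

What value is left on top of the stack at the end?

-69

-2   : [-2]
-4   : [-2, -4]
neg  : [-2, 4]
add  : [2]
-21  : [2, -21]
add  : [-19]
2    : [-19, 2]
mul  : [-38]
11   : [-38, 11]
sub  : [-49]
9    : [-49, 9]
sub  : [-58]
neg  : [58]
6    : [58, 6]
add  : [64]
-60  : [64, -60]
11   : [64, -60, 11]
idiv : [64, -5]
10   : [64, -5, 10]
neg  : [64, -5, -10]
sub  : [64, 5]
add  : [69]
neg  : [-69]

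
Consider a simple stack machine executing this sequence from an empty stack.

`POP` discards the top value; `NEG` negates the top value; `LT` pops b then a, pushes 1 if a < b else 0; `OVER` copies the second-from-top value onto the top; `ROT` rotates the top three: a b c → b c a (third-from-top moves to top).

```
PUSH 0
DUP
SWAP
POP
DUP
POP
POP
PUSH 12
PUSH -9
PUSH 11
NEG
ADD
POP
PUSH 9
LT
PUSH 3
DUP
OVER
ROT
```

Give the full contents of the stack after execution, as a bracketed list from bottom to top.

PUSH 0   0
DUP      0 0
SWAP     0 0
POP      0
DUP      0 0
POP      0
POP      (empty)
PUSH 12  12
PUSH -9  12 -9
PUSH 11  12 -9 11
NEG      12 -9 -11
ADD      12 -20
POP      12
PUSH 9   12 9
LT       0
PUSH 3   0 3
DUP      0 3 3
OVER     0 3 3 3
ROT      0 3 3 3

[0, 3, 3, 3]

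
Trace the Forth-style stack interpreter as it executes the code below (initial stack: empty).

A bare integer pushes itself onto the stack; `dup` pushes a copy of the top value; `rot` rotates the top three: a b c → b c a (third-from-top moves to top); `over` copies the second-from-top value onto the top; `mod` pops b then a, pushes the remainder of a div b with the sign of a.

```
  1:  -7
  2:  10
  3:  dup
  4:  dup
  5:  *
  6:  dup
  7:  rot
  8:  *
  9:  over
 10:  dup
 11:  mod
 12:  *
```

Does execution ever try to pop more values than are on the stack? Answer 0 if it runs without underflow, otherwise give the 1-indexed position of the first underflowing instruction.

0

-7   : [-7]
10   : [-7, 10]
dup  : [-7, 10, 10]
dup  : [-7, 10, 10, 10]
*    : [-7, 10, 100]
dup  : [-7, 10, 100, 100]
rot  : [-7, 100, 100, 10]
*    : [-7, 100, 1000]
over : [-7, 100, 1000, 100]
dup  : [-7, 100, 1000, 100, 100]
mod  : [-7, 100, 1000, 0]
*    : [-7, 100, 0]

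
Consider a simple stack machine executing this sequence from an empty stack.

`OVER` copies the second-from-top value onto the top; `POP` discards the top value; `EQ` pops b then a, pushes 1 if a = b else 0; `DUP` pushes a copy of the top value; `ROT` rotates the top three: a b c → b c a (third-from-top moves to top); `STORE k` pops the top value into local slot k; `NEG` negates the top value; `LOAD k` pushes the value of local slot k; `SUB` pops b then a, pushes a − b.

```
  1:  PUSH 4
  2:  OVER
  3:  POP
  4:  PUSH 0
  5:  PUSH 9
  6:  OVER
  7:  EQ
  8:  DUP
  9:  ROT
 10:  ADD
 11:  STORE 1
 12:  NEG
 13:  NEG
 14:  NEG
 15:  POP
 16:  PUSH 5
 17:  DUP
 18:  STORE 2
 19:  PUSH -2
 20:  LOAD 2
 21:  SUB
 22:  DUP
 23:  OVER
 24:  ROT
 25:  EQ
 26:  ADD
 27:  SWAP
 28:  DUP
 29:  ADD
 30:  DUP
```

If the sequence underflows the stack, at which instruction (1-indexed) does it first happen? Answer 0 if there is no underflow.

PUSH 4 : 4
OVER  — needs 2 operands, stack has 1 → underflow

2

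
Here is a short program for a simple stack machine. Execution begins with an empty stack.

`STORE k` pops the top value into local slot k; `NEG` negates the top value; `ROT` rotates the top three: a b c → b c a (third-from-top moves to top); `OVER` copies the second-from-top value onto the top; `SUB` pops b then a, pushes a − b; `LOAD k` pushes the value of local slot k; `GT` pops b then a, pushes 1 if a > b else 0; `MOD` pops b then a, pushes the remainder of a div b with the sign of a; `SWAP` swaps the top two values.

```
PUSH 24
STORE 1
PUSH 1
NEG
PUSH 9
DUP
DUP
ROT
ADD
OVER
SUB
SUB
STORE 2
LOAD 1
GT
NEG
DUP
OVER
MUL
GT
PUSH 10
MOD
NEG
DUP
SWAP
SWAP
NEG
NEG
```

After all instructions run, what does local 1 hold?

PUSH 24 : [24]
STORE 1 : []
PUSH 1  : [1]
NEG     : [-1]
PUSH 9  : [-1, 9]
DUP     : [-1, 9, 9]
DUP     : [-1, 9, 9, 9]
ROT     : [-1, 9, 9, 9]
ADD     : [-1, 9, 18]
OVER    : [-1, 9, 18, 9]
SUB     : [-1, 9, 9]
SUB     : [-1, 0]
STORE 2 : [-1]
LOAD 1  : [-1, 24]
GT      : [0]
NEG     : [0]
DUP     : [0, 0]
OVER    : [0, 0, 0]
MUL     : [0, 0]
GT      : [0]
PUSH 10 : [0, 10]
MOD     : [0]
NEG     : [0]
DUP     : [0, 0]
SWAP    : [0, 0]
SWAP    : [0, 0]
NEG     : [0, 0]
NEG     : [0, 0]

24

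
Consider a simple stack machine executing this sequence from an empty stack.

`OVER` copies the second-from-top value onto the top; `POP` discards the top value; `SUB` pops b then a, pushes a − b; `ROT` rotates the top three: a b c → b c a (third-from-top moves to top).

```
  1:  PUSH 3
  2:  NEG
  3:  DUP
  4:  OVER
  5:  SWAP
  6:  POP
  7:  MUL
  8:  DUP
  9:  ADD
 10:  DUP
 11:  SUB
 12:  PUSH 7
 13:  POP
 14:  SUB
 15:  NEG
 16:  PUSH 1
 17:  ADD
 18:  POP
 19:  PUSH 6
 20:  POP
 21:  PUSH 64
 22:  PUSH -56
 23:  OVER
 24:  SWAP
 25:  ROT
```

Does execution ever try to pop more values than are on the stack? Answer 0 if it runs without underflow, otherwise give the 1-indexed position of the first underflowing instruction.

PUSH 3 -> 3
NEG    -> -3
DUP    -> -3 -3
OVER   -> -3 -3 -3
SWAP   -> -3 -3 -3
POP    -> -3 -3
MUL    -> 9
DUP    -> 9 9
ADD    -> 18
DUP    -> 18 18
SUB    -> 0
PUSH 7 -> 0 7
POP    -> 0
SUB  — needs 2 operands, stack has 1 → underflow

14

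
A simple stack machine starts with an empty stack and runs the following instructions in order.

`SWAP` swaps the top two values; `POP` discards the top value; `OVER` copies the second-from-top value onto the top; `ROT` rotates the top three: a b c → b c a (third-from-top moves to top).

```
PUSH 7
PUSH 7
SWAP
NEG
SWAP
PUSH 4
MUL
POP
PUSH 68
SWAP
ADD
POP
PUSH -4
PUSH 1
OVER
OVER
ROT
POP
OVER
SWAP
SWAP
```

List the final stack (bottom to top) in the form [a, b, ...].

PUSH 7   [7]
PUSH 7   [7, 7]
SWAP     [7, 7]
NEG      [7, -7]
SWAP     [-7, 7]
PUSH 4   [-7, 7, 4]
MUL      [-7, 28]
POP      [-7]
PUSH 68  [-7, 68]
SWAP     [68, -7]
ADD      [61]
POP      []
PUSH -4  [-4]
PUSH 1   [-4, 1]
OVER     [-4, 1, -4]
OVER     [-4, 1, -4, 1]
ROT      [-4, -4, 1, 1]
POP      [-4, -4, 1]
OVER     [-4, -4, 1, -4]
SWAP     [-4, -4, -4, 1]
SWAP     [-4, -4, 1, -4]

[-4, -4, 1, -4]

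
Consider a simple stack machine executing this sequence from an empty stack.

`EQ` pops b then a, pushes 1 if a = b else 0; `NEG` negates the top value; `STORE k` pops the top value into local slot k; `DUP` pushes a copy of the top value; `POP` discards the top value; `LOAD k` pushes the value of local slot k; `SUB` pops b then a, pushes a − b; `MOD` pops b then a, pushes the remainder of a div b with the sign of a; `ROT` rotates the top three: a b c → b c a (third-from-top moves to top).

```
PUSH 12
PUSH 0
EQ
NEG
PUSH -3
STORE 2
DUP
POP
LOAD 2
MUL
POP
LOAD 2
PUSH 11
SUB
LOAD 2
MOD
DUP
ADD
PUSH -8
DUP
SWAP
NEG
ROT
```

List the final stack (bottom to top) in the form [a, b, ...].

PUSH 12 -> [12]
PUSH 0  -> [12, 0]
EQ      -> [0]
NEG     -> [0]
PUSH -3 -> [0, -3]
STORE 2 -> [0]
DUP     -> [0, 0]
POP     -> [0]
LOAD 2  -> [0, -3]
MUL     -> [0]
POP     -> []
LOAD 2  -> [-3]
PUSH 11 -> [-3, 11]
SUB     -> [-14]
LOAD 2  -> [-14, -3]
MOD     -> [-2]
DUP     -> [-2, -2]
ADD     -> [-4]
PUSH -8 -> [-4, -8]
DUP     -> [-4, -8, -8]
SWAP    -> [-4, -8, -8]
NEG     -> [-4, -8, 8]
ROT     -> [-8, 8, -4]

[-8, 8, -4]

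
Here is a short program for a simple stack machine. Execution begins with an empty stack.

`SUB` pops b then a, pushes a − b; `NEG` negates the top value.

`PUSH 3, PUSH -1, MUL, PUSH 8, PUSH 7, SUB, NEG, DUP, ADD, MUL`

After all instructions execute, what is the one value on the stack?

6

PUSH 3  : [3]
PUSH -1 : [3, -1]
MUL     : [-3]
PUSH 8  : [-3, 8]
PUSH 7  : [-3, 8, 7]
SUB     : [-3, 1]
NEG     : [-3, -1]
DUP     : [-3, -1, -1]
ADD     : [-3, -2]
MUL     : [6]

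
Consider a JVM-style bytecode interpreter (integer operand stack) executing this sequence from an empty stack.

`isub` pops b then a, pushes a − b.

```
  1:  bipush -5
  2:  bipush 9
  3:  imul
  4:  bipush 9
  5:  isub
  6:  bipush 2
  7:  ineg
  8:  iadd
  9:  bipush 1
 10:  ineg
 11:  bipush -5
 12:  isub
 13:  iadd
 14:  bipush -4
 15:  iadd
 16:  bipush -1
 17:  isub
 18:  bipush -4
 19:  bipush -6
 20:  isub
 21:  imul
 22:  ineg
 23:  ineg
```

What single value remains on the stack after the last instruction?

-110

bipush -5 : -5
bipush 9  : -5 9
imul      : -45
bipush 9  : -45 9
isub      : -54
bipush 2  : -54 2
ineg      : -54 -2
iadd      : -56
bipush 1  : -56 1
ineg      : -56 -1
bipush -5 : -56 -1 -5
isub      : -56 4
iadd      : -52
bipush -4 : -52 -4
iadd      : -56
bipush -1 : -56 -1
isub      : -55
bipush -4 : -55 -4
bipush -6 : -55 -4 -6
isub      : -55 2
imul      : -110
ineg      : 110
ineg      : -110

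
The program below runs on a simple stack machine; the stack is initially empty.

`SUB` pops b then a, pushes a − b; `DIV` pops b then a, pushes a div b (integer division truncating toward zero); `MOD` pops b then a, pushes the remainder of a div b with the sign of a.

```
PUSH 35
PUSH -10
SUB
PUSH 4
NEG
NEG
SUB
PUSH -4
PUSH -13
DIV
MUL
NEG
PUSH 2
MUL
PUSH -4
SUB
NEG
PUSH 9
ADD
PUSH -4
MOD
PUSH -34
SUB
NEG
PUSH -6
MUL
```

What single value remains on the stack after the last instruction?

PUSH 35  → 35
PUSH -10 → 35 -10
SUB      → 45
PUSH 4   → 45 4
NEG      → 45 -4
NEG      → 45 4
SUB      → 41
PUSH -4  → 41 -4
PUSH -13 → 41 -4 -13
DIV      → 41 0
MUL      → 0
NEG      → 0
PUSH 2   → 0 2
MUL      → 0
PUSH -4  → 0 -4
SUB      → 4
NEG      → -4
PUSH 9   → -4 9
ADD      → 5
PUSH -4  → 5 -4
MOD      → 1
PUSH -34 → 1 -34
SUB      → 35
NEG      → -35
PUSH -6  → -35 -6
MUL      → 210

210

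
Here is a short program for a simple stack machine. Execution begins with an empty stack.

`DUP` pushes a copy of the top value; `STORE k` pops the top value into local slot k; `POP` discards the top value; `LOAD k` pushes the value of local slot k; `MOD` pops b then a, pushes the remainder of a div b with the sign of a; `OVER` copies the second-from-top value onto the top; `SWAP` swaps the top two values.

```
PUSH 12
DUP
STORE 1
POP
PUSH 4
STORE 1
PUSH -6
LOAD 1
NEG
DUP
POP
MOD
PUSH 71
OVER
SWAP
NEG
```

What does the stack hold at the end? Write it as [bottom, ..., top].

PUSH 12 → [12]
DUP     → [12, 12]
STORE 1 → [12]
POP     → []
PUSH 4  → [4]
STORE 1 → []
PUSH -6 → [-6]
LOAD 1  → [-6, 4]
NEG     → [-6, -4]
DUP     → [-6, -4, -4]
POP     → [-6, -4]
MOD     → [-2]
PUSH 71 → [-2, 71]
OVER    → [-2, 71, -2]
SWAP    → [-2, -2, 71]
NEG     → [-2, -2, -71]

[-2, -2, -71]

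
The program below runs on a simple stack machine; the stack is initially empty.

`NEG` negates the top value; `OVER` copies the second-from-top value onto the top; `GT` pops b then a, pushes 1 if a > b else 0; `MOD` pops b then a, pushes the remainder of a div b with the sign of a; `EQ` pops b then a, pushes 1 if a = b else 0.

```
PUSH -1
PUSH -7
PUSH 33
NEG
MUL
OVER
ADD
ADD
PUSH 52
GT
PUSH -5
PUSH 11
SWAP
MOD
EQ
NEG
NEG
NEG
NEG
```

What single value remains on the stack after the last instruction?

1

PUSH -1 -> [-1]
PUSH -7 -> [-1, -7]
PUSH 33 -> [-1, -7, 33]
NEG     -> [-1, -7, -33]
MUL     -> [-1, 231]
OVER    -> [-1, 231, -1]
ADD     -> [-1, 230]
ADD     -> [229]
PUSH 52 -> [229, 52]
GT      -> [1]
PUSH -5 -> [1, -5]
PUSH 11 -> [1, -5, 11]
SWAP    -> [1, 11, -5]
MOD     -> [1, 1]
EQ      -> [1]
NEG     -> [-1]
NEG     -> [1]
NEG     -> [-1]
NEG     -> [1]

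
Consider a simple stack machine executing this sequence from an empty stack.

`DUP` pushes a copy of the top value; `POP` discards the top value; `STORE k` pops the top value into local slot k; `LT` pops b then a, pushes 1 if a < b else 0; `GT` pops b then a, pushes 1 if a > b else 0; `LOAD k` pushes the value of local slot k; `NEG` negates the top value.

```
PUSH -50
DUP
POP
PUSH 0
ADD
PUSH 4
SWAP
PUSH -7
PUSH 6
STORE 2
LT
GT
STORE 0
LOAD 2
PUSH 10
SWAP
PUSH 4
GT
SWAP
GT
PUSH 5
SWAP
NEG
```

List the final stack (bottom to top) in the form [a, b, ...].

PUSH -50  [-50]
DUP       [-50, -50]
POP       [-50]
PUSH 0    [-50, 0]
ADD       [-50]
PUSH 4    [-50, 4]
SWAP      [4, -50]
PUSH -7   [4, -50, -7]
PUSH 6    [4, -50, -7, 6]
STORE 2   [4, -50, -7]
LT        [4, 1]
GT        [1]
STORE 0   []
LOAD 2    [6]
PUSH 10   [6, 10]
SWAP      [10, 6]
PUSH 4    [10, 6, 4]
GT        [10, 1]
SWAP      [1, 10]
GT        [0]
PUSH 5    [0, 5]
SWAP      [5, 0]
NEG       [5, 0]

[5, 0]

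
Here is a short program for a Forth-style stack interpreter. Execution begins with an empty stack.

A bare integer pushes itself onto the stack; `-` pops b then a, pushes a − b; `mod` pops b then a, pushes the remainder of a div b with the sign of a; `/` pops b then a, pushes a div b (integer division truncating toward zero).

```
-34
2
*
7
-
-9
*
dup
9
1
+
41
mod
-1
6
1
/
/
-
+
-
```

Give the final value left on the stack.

-10

-34 : [-34]
2   : [-34, 2]
*   : [-68]
7   : [-68, 7]
-   : [-75]
-9  : [-75, -9]
*   : [675]
dup : [675, 675]
9   : [675, 675, 9]
1   : [675, 675, 9, 1]
+   : [675, 675, 10]
41  : [675, 675, 10, 41]
mod : [675, 675, 10]
-1  : [675, 675, 10, -1]
6   : [675, 675, 10, -1, 6]
1   : [675, 675, 10, -1, 6, 1]
/   : [675, 675, 10, -1, 6]
/   : [675, 675, 10, 0]
-   : [675, 675, 10]
+   : [675, 685]
-   : [-10]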